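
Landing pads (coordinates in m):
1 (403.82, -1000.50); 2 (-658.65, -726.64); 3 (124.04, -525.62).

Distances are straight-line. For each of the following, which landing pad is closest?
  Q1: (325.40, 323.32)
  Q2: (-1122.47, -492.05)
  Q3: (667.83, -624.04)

Q1 at (325.40, 323.32):
  1: √((78.42)² + (-1323.82)²) = √(6149.6964 + 1752499.3924) = 1326.14 m
  2: √((-984.05)² + (-1049.96)²) = √(968354.4025 + 1102416.0016) = 1439.02 m
  3: √((-201.36)² + (-848.94)²) = √(40545.8496 + 720699.1236) = 872.49 m
  → nearest: 3 (872.49 m)
Q2 at (-1122.47, -492.05):
  1: √((1526.29)² + (-508.45)²) = √(2329561.1641 + 258521.4025) = 1608.75 m
  2: √((463.82)² + (-234.59)²) = √(215128.9924 + 55032.4681) = 519.77 m
  3: √((1246.51)² + (-33.57)²) = √(1553787.1801 + 1126.9449) = 1246.96 m
  → nearest: 2 (519.77 m)
Q3 at (667.83, -624.04):
  1: √((-264.01)² + (-376.46)²) = √(69701.2801 + 141722.1316) = 459.81 m
  2: √((-1326.48)² + (-102.60)²) = √(1759549.1904 + 10526.7600) = 1330.44 m
  3: √((-543.79)² + (98.42)²) = √(295707.5641 + 9686.4964) = 552.62 m
  → nearest: 1 (459.81 m)

Q1→3; Q2→2; Q3→1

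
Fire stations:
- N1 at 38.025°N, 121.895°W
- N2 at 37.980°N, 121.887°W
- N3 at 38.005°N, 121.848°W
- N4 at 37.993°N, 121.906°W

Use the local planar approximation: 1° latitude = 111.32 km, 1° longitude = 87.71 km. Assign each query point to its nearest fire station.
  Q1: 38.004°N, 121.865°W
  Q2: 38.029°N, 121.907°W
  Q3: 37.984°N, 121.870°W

Q1→N3; Q2→N1; Q3→N2

Q1 at 38.004°N, 121.865°W:
  N1: 3.520 km
  N2: 3.296 km
  N3: 1.495 km
  N4: 3.799 km
  → nearest: N3 (1.495 km)
Q2 at 38.029°N, 121.907°W:
  N1: 1.143 km
  N2: 5.730 km
  N3: 5.824 km
  N4: 4.008 km
  → nearest: N1 (1.143 km)
Q3 at 37.984°N, 121.870°W:
  N1: 5.064 km
  N2: 1.556 km
  N3: 3.031 km
  N4: 3.313 km
  → nearest: N2 (1.556 km)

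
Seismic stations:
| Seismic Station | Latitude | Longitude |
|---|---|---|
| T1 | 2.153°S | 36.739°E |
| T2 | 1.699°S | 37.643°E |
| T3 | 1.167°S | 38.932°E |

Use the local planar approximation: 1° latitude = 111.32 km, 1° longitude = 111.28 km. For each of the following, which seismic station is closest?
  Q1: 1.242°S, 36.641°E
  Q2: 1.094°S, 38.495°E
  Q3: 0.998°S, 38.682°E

Q1→T1; Q2→T3; Q3→T3

Q1 at 1.242°S, 36.641°E:
  T1: √((-0.911·111.32)² + (0.098·111.28)²) = √(10284.49921 + 118.92862) = 101.997 km
  T2: √((-0.457·111.32)² + (1.002·111.28)²) = √(2588.08655 + 12432.82089) = 122.560 km
  T3: √((0.075·111.32)² + (2.291·111.28)²) = √(69.70580 + 64995.66811) = 255.079 km
  → nearest: T1 (101.997 km)
Q2 at 1.094°S, 38.495°E:
  T1: √((-1.059·111.32)² + (-1.756·111.28)²) = √(13897.55225 + 38184.16140) = 228.214 km
  T2: √((-0.605·111.32)² + (-0.852·111.28)²) = √(4535.83392 + 8989.04229) = 116.297 km
  T3: √((-0.073·111.32)² + (0.437·111.28)²) = √(66.03773 + 2364.81465) = 49.304 km
  → nearest: T3 (49.304 km)
Q3 at 0.998°S, 38.682°E:
  T1: √((-1.155·111.32)² + (-1.943·111.28)²) = √(16531.42777 + 46749.80839) = 251.558 km
  T2: √((-0.701·111.32)² + (-1.039·111.28)²) = √(6089.51117 + 13367.96590) = 139.490 km
  T3: √((-0.169·111.32)² + (0.250·111.28)²) = √(353.93198 + 773.95240) = 33.584 km
  → nearest: T3 (33.584 km)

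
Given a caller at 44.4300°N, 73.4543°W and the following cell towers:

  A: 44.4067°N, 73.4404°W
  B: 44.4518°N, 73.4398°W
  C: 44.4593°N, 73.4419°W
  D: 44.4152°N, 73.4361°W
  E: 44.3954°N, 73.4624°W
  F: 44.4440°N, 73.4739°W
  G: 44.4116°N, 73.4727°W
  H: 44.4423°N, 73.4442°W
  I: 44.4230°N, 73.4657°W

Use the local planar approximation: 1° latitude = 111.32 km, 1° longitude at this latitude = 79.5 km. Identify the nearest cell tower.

Distances from 44.4300°N, 73.4543°W:
A: 2.8193 km
B: 2.6866 km
C: 3.4074 km
D: 2.1927 km
E: 3.9051 km
F: 2.2038 km
G: 2.5170 km
H: 1.5873 km
I: 1.1952 km
Minimum: I at 1.1952 km.

I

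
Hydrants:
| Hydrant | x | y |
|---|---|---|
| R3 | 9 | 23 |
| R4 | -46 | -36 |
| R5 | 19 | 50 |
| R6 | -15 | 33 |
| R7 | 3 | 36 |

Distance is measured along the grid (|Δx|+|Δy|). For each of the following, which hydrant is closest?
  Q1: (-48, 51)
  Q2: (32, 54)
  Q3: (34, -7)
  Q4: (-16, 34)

Q1 at (-48, 51):
  R3: 85
  R4: 89
  R5: 68
  R6: 51
  R7: 66
  → nearest: R6 (51)
Q2 at (32, 54):
  R3: 54
  R4: 168
  R5: 17
  R6: 68
  R7: 47
  → nearest: R5 (17)
Q3 at (34, -7):
  R3: 55
  R4: 109
  R5: 72
  R6: 89
  R7: 74
  → nearest: R3 (55)
Q4 at (-16, 34):
  R3: 36
  R4: 100
  R5: 51
  R6: 2
  R7: 21
  → nearest: R6 (2)

Q1→R6; Q2→R5; Q3→R3; Q4→R6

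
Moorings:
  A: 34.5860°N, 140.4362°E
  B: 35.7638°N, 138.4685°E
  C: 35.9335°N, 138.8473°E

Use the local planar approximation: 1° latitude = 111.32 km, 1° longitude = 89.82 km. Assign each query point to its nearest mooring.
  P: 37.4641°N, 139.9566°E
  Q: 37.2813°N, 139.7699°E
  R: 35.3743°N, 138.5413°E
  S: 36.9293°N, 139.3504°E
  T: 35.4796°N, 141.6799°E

P at 37.4641°N, 139.9566°E:
  A: 323.2731 km
  B: 231.7137 km
  C: 197.3806 km
  → nearest: C (197.3806 km)
Q at 37.2813°N, 139.7699°E:
  A: 305.9512 km
  B: 205.4273 km
  C: 171.4008 km
  → nearest: C (171.4008 km)
R at 35.3743°N, 138.5413°E:
  A: 191.4907 km
  B: 43.8494 km
  C: 68.0478 km
  → nearest: B (43.8494 km)
S at 36.9293°N, 139.3504°E:
  A: 278.4912 km
  B: 152.0130 km
  C: 119.7091 km
  → nearest: C (119.7091 km)
T at 35.4796°N, 141.6799°E:
  A: 149.5805 km
  B: 290.1778 km
  C: 259.3930 km
  → nearest: A (149.5805 km)

P→C; Q→C; R→B; S→C; T→A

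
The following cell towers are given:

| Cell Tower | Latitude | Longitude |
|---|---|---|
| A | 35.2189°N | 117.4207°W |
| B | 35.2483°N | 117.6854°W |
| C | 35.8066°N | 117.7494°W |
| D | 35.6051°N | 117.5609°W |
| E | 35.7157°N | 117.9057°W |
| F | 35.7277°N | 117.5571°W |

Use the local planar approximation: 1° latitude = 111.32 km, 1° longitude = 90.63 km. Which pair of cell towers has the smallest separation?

Pairwise distances:
D–F: 13.6522 km
C–E: 17.4085 km
C–F: 19.5163 km
A–B: 24.2120 km
C–D: 28.1958 km
E–F: 31.6218 km
D–E: 33.5872 km
B–D: 41.2906 km
A–D: 44.8302 km
B–F: 54.6189 km
B–E: 55.7302 km
A–F: 57.9730 km
B–C: 62.4200 km
A–E: 70.6442 km
A–C: 71.8859 km
Closest pair: D–F at 13.6522 km.

D and F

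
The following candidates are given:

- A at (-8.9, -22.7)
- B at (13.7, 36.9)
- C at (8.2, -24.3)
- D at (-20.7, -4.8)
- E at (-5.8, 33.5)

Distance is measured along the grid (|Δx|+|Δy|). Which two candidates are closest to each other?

Pairwise distances:
A–B: 82.2
A–C: 18.7
A–D: 29.7
A–E: 59.3
B–C: 66.7
B–D: 76.1
B–E: 22.9
C–D: 48.4
C–E: 71.8
D–E: 53.2
Closest pair: A–C at 18.7.

A and C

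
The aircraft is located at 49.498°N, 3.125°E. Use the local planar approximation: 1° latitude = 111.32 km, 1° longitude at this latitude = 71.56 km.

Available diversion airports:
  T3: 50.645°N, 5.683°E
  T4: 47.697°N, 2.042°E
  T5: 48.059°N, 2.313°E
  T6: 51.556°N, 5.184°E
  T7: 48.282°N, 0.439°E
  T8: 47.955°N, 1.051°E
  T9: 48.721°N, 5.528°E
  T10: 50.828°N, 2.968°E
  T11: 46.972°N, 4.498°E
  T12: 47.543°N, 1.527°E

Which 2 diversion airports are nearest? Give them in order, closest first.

Distances from 49.498°N, 3.125°E:
T3: √((1.147·111.32)² + (2.558·71.56)²) = √(16303.21407 + 33507.47823) = 223.183 km
T4: √((-1.801·111.32)² + (-1.083·71.56)²) = √(40195.16548 + 6006.16940) = 214.945 km
T5: √((-1.439·111.32)² + (-0.812·71.56)²) = √(25660.66950 + 3376.39091) = 170.403 km
T6: √((2.058·111.32)² + (2.059·71.56)²) = √(52485.23380 + 21709.67675) = 272.387 km
T7: √((-1.216·111.32)² + (-2.686·71.56)²) = √(18323.71571 + 36944.74561) = 235.092 km
T8: √((-1.543·111.32)² + (-2.074·71.56)²) = √(29503.81984 + 22027.14283) = 227.004 km
T9: √((-0.777·111.32)² + (2.403·71.56)²) = √(7481.49574 + 29569.78763) = 192.487 km
T10: √((1.330·111.32)² + (-0.157·71.56)²) = √(21920.46069 + 126.22343) = 148.481 km
T11: √((-2.526·111.32)² + (1.373·71.56)²) = √(79070.24560 + 9653.43192) = 297.865 km
T12: √((-1.955·111.32)² + (-1.598·71.56)²) = √(47363.07806 + 13076.58116) = 245.845 km
Sorted: T10 (148.481 km) < T5 (170.403 km) < T9 (192.487 km) < T4 (214.945 km) < …

T10, T5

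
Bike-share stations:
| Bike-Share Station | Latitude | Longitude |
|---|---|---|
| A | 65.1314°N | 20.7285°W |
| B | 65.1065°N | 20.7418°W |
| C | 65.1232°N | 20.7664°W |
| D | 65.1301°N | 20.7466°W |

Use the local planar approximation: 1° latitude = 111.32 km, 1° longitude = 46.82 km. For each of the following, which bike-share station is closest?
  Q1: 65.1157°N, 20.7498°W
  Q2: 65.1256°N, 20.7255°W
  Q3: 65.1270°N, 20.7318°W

Q1→B; Q2→A; Q3→A

Q1 at 65.1157°N, 20.7498°W:
  A: 2.0122 km
  B: 1.0905 km
  C: 1.1407 km
  D: 1.6100 km
  → nearest: B (1.0905 km)
Q2 at 65.1256°N, 20.7255°W:
  A: 0.6608 km
  B: 2.2590 km
  C: 1.9335 km
  D: 1.1077 km
  → nearest: A (0.6608 km)
Q3 at 65.1270°N, 20.7318°W:
  A: 0.5136 km
  B: 2.3296 km
  C: 1.6743 km
  D: 0.7741 km
  → nearest: A (0.5136 km)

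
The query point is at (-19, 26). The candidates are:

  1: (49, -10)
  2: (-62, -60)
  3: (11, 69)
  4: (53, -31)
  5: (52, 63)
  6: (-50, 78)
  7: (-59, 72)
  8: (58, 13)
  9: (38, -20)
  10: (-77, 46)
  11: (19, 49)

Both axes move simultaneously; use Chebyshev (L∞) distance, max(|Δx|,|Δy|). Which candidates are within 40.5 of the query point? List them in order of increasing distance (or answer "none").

Distances from (-19, 26):
1: 68
2: 86
3: 43
4: 72
5: 71
6: 52
7: 46
8: 77
9: 57
10: 58
11: 38
Threshold 40.5: 11 (38) is within range.

11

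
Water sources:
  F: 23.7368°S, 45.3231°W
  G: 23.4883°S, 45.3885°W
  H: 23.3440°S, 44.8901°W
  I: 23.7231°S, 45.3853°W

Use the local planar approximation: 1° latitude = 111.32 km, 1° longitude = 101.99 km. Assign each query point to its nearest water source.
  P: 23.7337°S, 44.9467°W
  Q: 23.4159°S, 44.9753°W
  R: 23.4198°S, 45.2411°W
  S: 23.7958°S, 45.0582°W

P at 23.7337°S, 44.9467°W:
  F: √((-0.0031·111.32)² + (-0.3764·101.99)²) = √(0.119088 + 1473.718085) = 38.3906 km
  G: √((0.2454·111.32)² + (-0.4418·101.99)²) = √(746.269190 + 2030.329883) = 52.6934 km
  H: √((0.3897·111.32)² + (0.0566·101.99)²) = √(1881.946213 + 33.323303) = 43.7638 km
  I: √((0.0106·111.32)² + (-0.4386·101.99)²) = √(1.392381 + 2001.024648) = 44.7484 km
  → nearest: F (38.3906 km)
Q at 23.4159°S, 44.9753°W:
  F: √((-0.3209·111.32)² + (-0.3478·101.99)²) = √(1276.103293 + 1258.271439) = 50.3426 km
  G: √((-0.0724·111.32)² + (-0.4132·101.99)²) = √(64.956636 + 1775.970752) = 42.9060 km
  H: √((0.0719·111.32)² + (0.0852·101.99)²) = √(64.062543 + 75.508244) = 11.8140 km
  I: √((-0.3072·111.32)² + (-0.4100·101.99)²) = √(1169.469280 + 1748.569493) = 54.0189 km
  → nearest: H (11.8140 km)
R at 23.4198°S, 45.2411°W:
  F: √((-0.3170·111.32)² + (-0.0820·101.99)²) = √(1245.273998 + 69.942780) = 36.2659 km
  G: √((-0.0685·111.32)² + (-0.1474·101.99)²) = √(58.147030 + 226.000891) = 16.8567 km
  H: √((0.0758·111.32)² + (0.3510·101.99)²) = √(71.200789 + 1281.531886) = 36.7795 km
  I: √((-0.3033·111.32)² + (-0.1442·101.99)²) = √(1139.964208 + 216.294614) = 36.8274 km
  → nearest: G (16.8567 km)
S at 23.7958°S, 45.0582°W:
  F: √((0.0590·111.32)² + (-0.2649·101.99)²) = √(43.137048 + 729.926448) = 27.8040 km
  G: √((0.3075·111.32)² + (-0.3303·101.99)²) = √(1171.754515 + 1134.833979) = 48.0270 km
  H: √((0.4518·111.32)² + (0.1681·101.99)²) = √(2529.524257 + 293.934532) = 53.1362 km
  I: √((0.0727·111.32)² + (-0.3271·101.99)²) = √(65.496066 + 1112.951584) = 34.3285 km
  → nearest: F (27.8040 km)

P→F; Q→H; R→G; S→F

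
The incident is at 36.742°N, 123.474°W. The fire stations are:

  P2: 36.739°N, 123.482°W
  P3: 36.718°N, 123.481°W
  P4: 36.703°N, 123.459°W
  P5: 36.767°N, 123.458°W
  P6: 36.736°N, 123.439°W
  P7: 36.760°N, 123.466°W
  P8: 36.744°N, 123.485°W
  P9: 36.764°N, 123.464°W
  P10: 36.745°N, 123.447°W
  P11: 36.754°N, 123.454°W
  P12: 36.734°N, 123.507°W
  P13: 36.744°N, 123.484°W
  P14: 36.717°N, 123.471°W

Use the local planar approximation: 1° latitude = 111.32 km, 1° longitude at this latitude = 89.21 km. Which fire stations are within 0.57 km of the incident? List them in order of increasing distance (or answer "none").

none

Distances from 36.742°N, 123.474°W:
P2: √((-0.003·111.32)² + (-0.008·89.21)²) = √(0.11153 + 0.50934) = 0.788 km
P3: √((-0.024·111.32)² + (-0.007·89.21)²) = √(7.13787 + 0.38996) = 2.744 km
P4: √((-0.039·111.32)² + (0.015·89.21)²) = √(18.84845 + 1.79065) = 4.543 km
P5: √((0.025·111.32)² + (0.016·89.21)²) = √(7.74509 + 2.03736) = 3.128 km
P6: √((-0.006·111.32)² + (0.035·89.21)²) = √(0.44612 + 9.74907) = 3.193 km
P7: √((0.018·111.32)² + (0.008·89.21)²) = √(4.01505 + 0.50934) = 2.127 km
P8: √((0.002·111.32)² + (-0.011·89.21)²) = √(0.04957 + 0.96297) = 1.006 km
P9: √((0.022·111.32)² + (0.010·89.21)²) = √(5.99780 + 0.79584) = 2.606 km
P10: √((0.003·111.32)² + (0.027·89.21)²) = √(0.11153 + 5.80169) = 2.432 km
P11: √((0.012·111.32)² + (0.020·89.21)²) = √(1.78447 + 3.18337) = 2.229 km
P12: √((-0.008·111.32)² + (-0.033·89.21)²) = √(0.79310 + 8.66672) = 3.076 km
P13: √((0.002·111.32)² + (-0.010·89.21)²) = √(0.04957 + 0.79584) = 0.919 km
P14: √((-0.025·111.32)² + (0.003·89.21)²) = √(7.74509 + 0.07163) = 2.796 km
Threshold 0.57 km: none within range.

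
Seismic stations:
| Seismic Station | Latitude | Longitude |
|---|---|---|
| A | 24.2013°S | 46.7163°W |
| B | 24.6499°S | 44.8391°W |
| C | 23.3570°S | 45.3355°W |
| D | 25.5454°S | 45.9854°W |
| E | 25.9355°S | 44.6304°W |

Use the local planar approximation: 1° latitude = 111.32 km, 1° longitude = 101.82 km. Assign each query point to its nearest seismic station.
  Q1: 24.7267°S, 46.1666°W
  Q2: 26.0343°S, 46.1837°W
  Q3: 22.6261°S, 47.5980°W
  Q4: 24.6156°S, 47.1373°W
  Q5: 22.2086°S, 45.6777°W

Q1 at 24.7267°S, 46.1666°W:
  A: 80.9536 km
  B: 135.4362 km
  C: 174.3835 km
  D: 92.9864 km
  E: 206.3330 km
  → nearest: A (80.9536 km)
Q2 at 26.0343°S, 46.1837°W:
  A: 211.1328 km
  B: 206.1405 km
  C: 310.2979 km
  D: 58.0490 km
  E: 158.5390 km
  → nearest: D (58.0490 km)
Q3 at 22.6261°S, 47.5980°W:
  A: 196.9963 km
  B: 360.0922 km
  C: 244.3141 km
  D: 364.1012 km
  E: 476.4679 km
  → nearest: A (196.9963 km)
Q4 at 24.6156°S, 47.1373°W:
  A: 62.9647 km
  B: 234.0339 km
  C: 230.8406 km
  D: 156.4272 km
  E: 294.5211 km
  → nearest: A (62.9647 km)
Q5 at 22.2086°S, 45.6777°W:
  A: 245.7448 km
  B: 284.8637 km
  C: 132.5030 km
  D: 372.7715 km
  E: 428.3637 km
  → nearest: C (132.5030 km)

Q1→A; Q2→D; Q3→A; Q4→A; Q5→C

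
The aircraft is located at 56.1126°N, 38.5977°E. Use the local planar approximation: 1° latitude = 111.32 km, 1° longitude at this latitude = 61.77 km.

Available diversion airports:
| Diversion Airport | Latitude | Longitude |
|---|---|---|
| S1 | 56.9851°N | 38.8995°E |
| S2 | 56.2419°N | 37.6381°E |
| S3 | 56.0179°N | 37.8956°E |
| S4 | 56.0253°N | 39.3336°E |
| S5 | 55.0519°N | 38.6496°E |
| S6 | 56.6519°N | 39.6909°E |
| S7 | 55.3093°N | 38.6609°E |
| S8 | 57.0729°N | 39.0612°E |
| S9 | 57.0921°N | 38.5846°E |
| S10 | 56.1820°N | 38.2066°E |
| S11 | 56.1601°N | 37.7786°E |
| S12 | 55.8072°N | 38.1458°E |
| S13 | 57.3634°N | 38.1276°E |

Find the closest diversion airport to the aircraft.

Distances from 56.1126°N, 38.5977°E:
S1: √((0.8725·111.32)² + (0.3018·61.77)²) = √(9433.595853 + 347.531099) = 98.8996 km
S2: √((0.1293·111.32)² + (-0.9596·61.77)²) = √(207.177909 + 3513.465402) = 60.9971 km
S3: √((-0.0947·111.32)² + (-0.7021·61.77)²) = √(111.133848 + 1880.845614) = 44.6316 km
S4: √((-0.0873·111.32)² + (0.7359·61.77)²) = √(94.444111 + 2066.297302) = 46.4838 km
S5: √((-1.0607·111.32)² + (0.0519·61.77)²) = √(13942.207212 + 10.277558) = 118.1206 km
S6: √((0.5393·111.32)² + (1.0932·61.77)²) = √(3604.186336 + 4559.890867) = 90.3553 km
S7: √((-0.8033·111.32)² + (0.0632·61.77)²) = √(7996.536598 + 15.240154) = 89.5085 km
S8: √((0.9603·111.32)² + (0.4635·61.77)²) = √(11427.737425 + 819.699518) = 110.6681 km
S9: √((0.9795·111.32)² + (-0.0131·61.77)²) = √(11889.272359 + 0.654784) = 109.0409 km
S10: √((0.0694·111.32)² + (-0.3911·61.77)²) = √(59.685019 + 583.620898) = 25.3635 km
S11: √((0.0475·111.32)² + (-0.8191·61.77)²) = √(27.959771 + 2559.935686) = 50.8714 km
S12: √((-0.3054·111.32)² + (-0.4519·61.77)²) = √(1155.804712 + 779.183748) = 43.9885 km
S13: √((1.2508·111.32)² + (-0.4701·61.77)²) = √(19387.514716 + 843.209916) = 142.2348 km
Minimum: S10 at 25.3635 km.

S10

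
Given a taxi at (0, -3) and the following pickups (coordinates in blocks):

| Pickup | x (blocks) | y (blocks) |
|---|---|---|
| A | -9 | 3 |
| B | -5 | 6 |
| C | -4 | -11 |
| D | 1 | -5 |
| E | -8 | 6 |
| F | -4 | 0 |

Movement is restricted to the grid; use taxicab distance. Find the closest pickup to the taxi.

D

Distances from (0, -3):
A: |-9| + |6| = 9 + 6 = 15 blocks
B: |-5| + |9| = 5 + 9 = 14 blocks
C: |-4| + |-8| = 4 + 8 = 12 blocks
D: |1| + |-2| = 1 + 2 = 3 blocks
E: |-8| + |9| = 8 + 9 = 17 blocks
F: |-4| + |3| = 4 + 3 = 7 blocks
Minimum: D at 3 blocks.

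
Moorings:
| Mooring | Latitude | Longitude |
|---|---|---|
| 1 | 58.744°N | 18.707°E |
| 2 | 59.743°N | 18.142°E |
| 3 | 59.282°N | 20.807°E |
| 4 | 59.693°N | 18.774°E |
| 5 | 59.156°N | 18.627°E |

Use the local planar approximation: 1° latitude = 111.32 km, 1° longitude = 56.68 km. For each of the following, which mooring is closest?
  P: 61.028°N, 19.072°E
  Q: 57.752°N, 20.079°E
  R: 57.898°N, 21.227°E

P at 61.028°N, 19.072°E:
  1: 255.095 km
  2: 152.449 km
  3: 217.826 km
  4: 149.569 km
  5: 209.912 km
  → nearest: 4 (149.569 km)
Q at 57.752°N, 20.079°E:
  1: 135.063 km
  2: 247.340 km
  3: 175.247 km
  4: 228.382 km
  5: 176.637 km
  → nearest: 1 (135.063 km)
R at 57.898°N, 21.227°E:
  1: 171.087 km
  2: 269.738 km
  3: 155.895 km
  4: 243.431 km
  5: 203.295 km
  → nearest: 3 (155.895 km)

P→4; Q→1; R→3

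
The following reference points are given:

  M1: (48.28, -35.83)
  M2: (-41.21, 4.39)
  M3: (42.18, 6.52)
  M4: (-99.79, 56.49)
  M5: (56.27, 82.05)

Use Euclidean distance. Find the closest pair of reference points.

Pairwise distances:
M1–M3: 42.79
M3–M5: 76.83
M2–M4: 78.40
M2–M3: 83.42
M1–M2: 98.11
M1–M5: 118.15
M2–M5: 124.63
M3–M4: 150.51
M4–M5: 158.14
M1–M4: 174.49
Closest pair: M1–M3 at 42.79.

M1 and M3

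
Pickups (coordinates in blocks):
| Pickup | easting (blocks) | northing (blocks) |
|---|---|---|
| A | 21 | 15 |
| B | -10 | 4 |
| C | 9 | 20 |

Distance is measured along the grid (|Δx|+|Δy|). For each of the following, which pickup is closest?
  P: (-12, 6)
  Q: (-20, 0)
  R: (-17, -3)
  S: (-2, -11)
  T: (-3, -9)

P→B; Q→B; R→B; S→B; T→B

P at (-12, 6):
  A: |33| + |9| = 33 + 9 = 42 blocks
  B: |2| + |-2| = 2 + 2 = 4 blocks
  C: |21| + |14| = 21 + 14 = 35 blocks
  → nearest: B (4 blocks)
Q at (-20, 0):
  A: |41| + |15| = 41 + 15 = 56 blocks
  B: |10| + |4| = 10 + 4 = 14 blocks
  C: |29| + |20| = 29 + 20 = 49 blocks
  → nearest: B (14 blocks)
R at (-17, -3):
  A: |38| + |18| = 38 + 18 = 56 blocks
  B: |7| + |7| = 7 + 7 = 14 blocks
  C: |26| + |23| = 26 + 23 = 49 blocks
  → nearest: B (14 blocks)
S at (-2, -11):
  A: |23| + |26| = 23 + 26 = 49 blocks
  B: |-8| + |15| = 8 + 15 = 23 blocks
  C: |11| + |31| = 11 + 31 = 42 blocks
  → nearest: B (23 blocks)
T at (-3, -9):
  A: |24| + |24| = 24 + 24 = 48 blocks
  B: |-7| + |13| = 7 + 13 = 20 blocks
  C: |12| + |29| = 12 + 29 = 41 blocks
  → nearest: B (20 blocks)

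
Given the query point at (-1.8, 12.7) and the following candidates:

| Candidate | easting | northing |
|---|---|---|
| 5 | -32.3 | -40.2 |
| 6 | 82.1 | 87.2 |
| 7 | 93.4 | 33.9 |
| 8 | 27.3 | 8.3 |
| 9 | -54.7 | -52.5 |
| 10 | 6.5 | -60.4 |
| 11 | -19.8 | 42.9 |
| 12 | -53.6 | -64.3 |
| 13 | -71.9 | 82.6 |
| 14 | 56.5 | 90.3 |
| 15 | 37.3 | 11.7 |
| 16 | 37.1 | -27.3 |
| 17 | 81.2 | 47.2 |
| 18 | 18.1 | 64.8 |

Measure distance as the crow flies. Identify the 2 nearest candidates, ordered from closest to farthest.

Distances from (-1.8, 12.7):
5: 61.06
6: 112.20
7: 97.53
8: 29.43
9: 83.96
10: 73.57
11: 35.16
12: 92.80
13: 99.00
14: 97.06
15: 39.11
16: 55.80
17: 89.88
18: 55.77
Sorted: 8 (29.43) < 11 (35.16) < 15 (39.11) < 18 (55.77) < …

8, 11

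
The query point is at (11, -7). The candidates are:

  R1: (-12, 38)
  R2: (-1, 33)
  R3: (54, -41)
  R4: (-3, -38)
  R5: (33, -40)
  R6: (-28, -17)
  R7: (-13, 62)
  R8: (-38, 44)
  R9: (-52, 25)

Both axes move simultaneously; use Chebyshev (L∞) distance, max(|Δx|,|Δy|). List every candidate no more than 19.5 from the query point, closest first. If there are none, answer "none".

none

Distances from (11, -7):
R1: max(|-23|, |45|) = 45
R2: max(|-12|, |40|) = 40
R3: max(|43|, |-34|) = 43
R4: max(|-14|, |-31|) = 31
R5: max(|22|, |-33|) = 33
R6: max(|-39|, |-10|) = 39
R7: max(|-24|, |69|) = 69
R8: max(|-49|, |51|) = 51
R9: max(|-63|, |32|) = 63
Threshold 19.5: none within range.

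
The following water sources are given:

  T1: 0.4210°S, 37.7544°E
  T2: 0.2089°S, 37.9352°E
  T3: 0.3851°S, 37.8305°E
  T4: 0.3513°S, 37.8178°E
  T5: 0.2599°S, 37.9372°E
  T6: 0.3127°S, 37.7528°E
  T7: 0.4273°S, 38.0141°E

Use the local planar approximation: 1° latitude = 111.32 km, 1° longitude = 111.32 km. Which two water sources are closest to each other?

Pairwise distances:
T1–T2: √((0.2121·111.32)² + (0.1808·111.32)²) = √(557.477999 + 405.082282) = 31.0252 km
T1–T3: √((0.0359·111.32)² + (0.0761·111.32)²) = √(15.971117 + 71.765499) = 9.3668 km
T1–T4: √((0.0697·111.32)² + (0.0634·111.32)²) = √(60.202143 + 49.810960) = 10.4887 km
T1–T5: √((0.1611·111.32)² + (0.1828·111.32)²) = √(321.615874 + 414.093848) = 27.1240 km
T1–T6: √((0.1083·111.32)² + (-0.0016·111.32)²) = √(145.346075 + 0.031724) = 12.0573 km
T1–T7: √((-0.0063·111.32)² + (0.2597·111.32)²) = √(0.491844 + 835.776767) = 28.9183 km
T2–T3: √((-0.1762·111.32)² + (-0.1047·111.32)²) = √(384.731905 + 135.843780) = 22.8161 km
T2–T4: √((-0.1424·111.32)² + (-0.1174·111.32)²) = √(251.284889 + 170.797925) = 20.5447 km
T2–T5: √((-0.0510·111.32)² + (0.0020·111.32)²) = √(32.231962 + 0.049569) = 5.6817 km
T2–T6: √((-0.1038·111.32)² + (-0.1824·111.32)²) = √(133.518395 + 412.283604) = 23.3624 km
T2–T7: √((-0.2184·111.32)² + (0.0789·111.32)²) = √(591.087348 + 77.143689) = 25.8502 km
T3–T4: √((0.0338·111.32)² + (-0.0127·111.32)²) = √(14.157279 + 1.998729) = 4.0195 km
T3–T5: √((0.1252·111.32)² + (0.1067·111.32)²) = √(194.247328 + 141.083178) = 18.3120 km
T3–T6: √((0.0724·111.32)² + (-0.0777·111.32)²) = √(64.956636 + 74.814957) = 11.8225 km
T3–T7: √((-0.0422·111.32)² + (0.1836·111.32)²) = √(22.068423 + 417.726232) = 20.9713 km
T4–T5: √((0.0914·111.32)² + (0.1194·111.32)²) = √(103.523462 + 176.666843) = 16.7389 km
T4–T6: √((0.0386·111.32)² + (-0.0650·111.32)²) = √(18.463796 + 52.356802) = 8.4155 km
T4–T7: √((-0.0760·111.32)² + (0.1963·111.32)²) = √(71.577015 + 477.514974) = 23.4327 km
T5–T6: √((-0.0528·111.32)² + (-0.1844·111.32)²) = √(34.547310 + 421.374479) = 21.3523 km
T5–T7: √((-0.1674·111.32)² + (0.0769·111.32)²) = √(347.262032 + 73.282297) = 20.5072 km
T6–T7: √((-0.1146·111.32)² + (0.2613·111.32)²) = √(162.747989 + 846.106857) = 31.7625 km
Closest pair: T3–T4 at 4.0195 km.

T3 and T4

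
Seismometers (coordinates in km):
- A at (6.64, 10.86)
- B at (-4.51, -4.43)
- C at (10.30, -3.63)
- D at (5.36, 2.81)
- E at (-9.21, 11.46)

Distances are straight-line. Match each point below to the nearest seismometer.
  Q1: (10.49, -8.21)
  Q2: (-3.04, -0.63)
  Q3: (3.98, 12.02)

Q1→C; Q2→B; Q3→A

Q1 at (10.49, -8.21):
  A: 19.45 km
  B: 15.47 km
  C: 4.58 km
  D: 12.16 km
  E: 27.84 km
  → nearest: C (4.58 km)
Q2 at (-3.04, -0.63):
  A: 15.02 km
  B: 4.07 km
  C: 13.67 km
  D: 9.08 km
  E: 13.57 km
  → nearest: B (4.07 km)
Q3 at (3.98, 12.02):
  A: 2.90 km
  B: 18.51 km
  C: 16.88 km
  D: 9.31 km
  E: 13.20 km
  → nearest: A (2.90 km)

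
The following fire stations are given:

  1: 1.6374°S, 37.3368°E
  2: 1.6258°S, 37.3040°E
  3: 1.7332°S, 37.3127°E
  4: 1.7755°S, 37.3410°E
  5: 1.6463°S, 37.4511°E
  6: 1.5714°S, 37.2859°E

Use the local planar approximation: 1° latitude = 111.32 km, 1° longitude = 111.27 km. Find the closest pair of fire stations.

Pairwise distances:
1–2: 3.8714 km
3–4: 5.6647 km
2–6: 6.3819 km
1–6: 9.2767 km
1–3: 10.9964 km
2–3: 11.9949 km
1–5: 12.7567 km
1–4: 15.3804 km
2–5: 16.5261 km
2–4: 17.1656 km
3–5: 18.1861 km
3–6: 18.2568 km
4–5: 18.8929 km
5–6: 20.1844 km
4–6: 23.5331 km
Closest pair: 1–2 at 3.8714 km.

1 and 2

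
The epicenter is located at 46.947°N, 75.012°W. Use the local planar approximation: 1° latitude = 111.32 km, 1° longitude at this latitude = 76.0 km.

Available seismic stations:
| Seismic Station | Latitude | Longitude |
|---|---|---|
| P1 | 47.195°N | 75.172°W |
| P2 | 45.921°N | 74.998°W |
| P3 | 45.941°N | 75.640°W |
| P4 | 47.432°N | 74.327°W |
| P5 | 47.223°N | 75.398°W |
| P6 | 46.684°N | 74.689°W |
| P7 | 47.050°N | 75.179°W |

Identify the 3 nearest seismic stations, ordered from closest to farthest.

P7, P1, P6

Distances from 46.947°N, 75.012°W:
P1: √((0.248·111.32)² + (-0.160·76.0)²) = √(762.16633 + 147.86560) = 30.167 km
P2: √((-1.026·111.32)² + (0.014·76.0)²) = √(13044.91089 + 1.13210) = 114.219 km
P3: √((-1.006·111.32)² + (-0.628·76.0)²) = √(12541.29423 + 2277.96198) = 121.734 km
P4: √((0.485·111.32)² + (0.685·76.0)²) = √(2914.94170 + 2710.24360) = 75.001 km
P5: √((0.276·111.32)² + (-0.386·76.0)²) = √(943.98384 + 860.60090) = 42.480 km
P6: √((-0.263·111.32)² + (0.323·76.0)²) = √(857.15210 + 602.60430) = 38.207 km
P7: √((0.103·111.32)² + (-0.167·76.0)²) = √(131.46824 + 161.08686) = 17.104 km
Sorted: P7 (17.104 km) < P1 (30.167 km) < P6 (38.207 km) < P5 (42.480 km) < P4 (75.001 km) < …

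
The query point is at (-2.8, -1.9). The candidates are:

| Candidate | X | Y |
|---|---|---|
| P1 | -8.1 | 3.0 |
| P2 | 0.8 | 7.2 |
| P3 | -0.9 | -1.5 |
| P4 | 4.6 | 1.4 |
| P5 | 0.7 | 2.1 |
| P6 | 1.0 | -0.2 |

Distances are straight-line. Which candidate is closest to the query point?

Distances from (-2.8, -1.9):
P1: √((-5.3)² + (4.9)²) = √(28.090 + 24.010) = 7.2
P2: √((3.6)² + (9.1)²) = √(12.960 + 82.810) = 9.8
P3: √((1.9)² + (0.4)²) = √(3.610 + 0.160) = 1.9
P4: √((7.4)² + (3.3)²) = √(54.760 + 10.890) = 8.1
P5: √((3.5)² + (4.0)²) = √(12.250 + 16.000) = 5.3
P6: √((3.8)² + (1.7)²) = √(14.440 + 2.890) = 4.2
Minimum: P3 at 1.9.

P3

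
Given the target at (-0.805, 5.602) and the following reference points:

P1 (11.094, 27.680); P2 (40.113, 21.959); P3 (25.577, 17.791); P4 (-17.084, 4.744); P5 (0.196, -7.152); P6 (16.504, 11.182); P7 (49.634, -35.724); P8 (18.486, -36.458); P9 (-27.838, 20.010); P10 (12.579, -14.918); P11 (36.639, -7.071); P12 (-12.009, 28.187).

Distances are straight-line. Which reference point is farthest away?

Distances from (-0.805, 5.602):
P1: 25.080
P2: 44.066
P3: 29.062
P4: 16.302
P5: 12.793
P6: 18.186
P7: 65.207
P8: 46.273
P9: 30.633
P10: 24.499
P11: 39.530
P12: 25.211
Maximum: P7 at 65.207.

P7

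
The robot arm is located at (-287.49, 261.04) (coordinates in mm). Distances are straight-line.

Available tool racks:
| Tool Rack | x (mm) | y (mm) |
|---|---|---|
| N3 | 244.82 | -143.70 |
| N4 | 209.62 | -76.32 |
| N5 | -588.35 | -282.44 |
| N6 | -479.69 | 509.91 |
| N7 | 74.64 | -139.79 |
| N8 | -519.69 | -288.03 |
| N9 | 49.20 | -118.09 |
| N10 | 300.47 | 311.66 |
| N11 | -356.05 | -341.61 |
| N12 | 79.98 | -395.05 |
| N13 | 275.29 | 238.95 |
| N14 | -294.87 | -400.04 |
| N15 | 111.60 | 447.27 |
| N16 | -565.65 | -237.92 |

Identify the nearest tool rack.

N6

Distances from (-287.49, 261.04):
N3: √((532.31)² + (-404.74)²) = √(283353.9361 + 163814.4676) = 668.71 mm
N4: √((497.11)² + (-337.36)²) = √(247118.3521 + 113811.7696) = 600.77 mm
N5: √((-300.86)² + (-543.48)²) = √(90516.7396 + 295370.5104) = 621.20 mm
N6: √((-192.20)² + (248.87)²) = √(36940.8400 + 61936.2769) = 314.45 mm
N7: √((362.13)² + (-400.83)²) = √(131138.1369 + 160664.6889) = 540.19 mm
N8: √((-232.20)² + (-549.07)²) = √(53916.8400 + 301477.8649) = 596.15 mm
N9: √((336.69)² + (-379.13)²) = √(113360.1561 + 143739.5569) = 507.05 mm
N10: √((587.96)² + (50.62)²) = √(345696.9616 + 2562.3844) = 590.14 mm
N11: √((-68.56)² + (-602.65)²) = √(4700.4736 + 363187.0225) = 606.54 mm
N12: √((367.47)² + (-656.09)²) = √(135034.2009 + 430454.0881) = 751.99 mm
N13: √((562.78)² + (-22.09)²) = √(316721.3284 + 487.9681) = 563.21 mm
N14: √((-7.38)² + (-661.08)²) = √(54.4644 + 437026.7664) = 661.12 mm
N15: √((399.09)² + (186.23)²) = √(159272.8281 + 34681.6129) = 440.40 mm
N16: √((-278.16)² + (-498.96)²) = √(77372.9856 + 248961.0816) = 571.26 mm
Minimum: N6 at 314.45 mm.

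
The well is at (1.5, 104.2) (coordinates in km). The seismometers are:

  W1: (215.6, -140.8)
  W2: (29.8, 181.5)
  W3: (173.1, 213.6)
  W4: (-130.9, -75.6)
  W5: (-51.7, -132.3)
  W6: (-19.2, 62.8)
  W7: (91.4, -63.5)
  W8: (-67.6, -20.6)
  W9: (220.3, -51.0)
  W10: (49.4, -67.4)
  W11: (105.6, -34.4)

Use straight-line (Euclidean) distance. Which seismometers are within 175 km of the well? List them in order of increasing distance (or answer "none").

W6, W2, W8, W11

Distances from (1.5, 104.2):
W1: √((214.1)² + (-245.0)²) = √(45838.810 + 60025.000) = 325.4 km
W2: √((28.3)² + (77.3)²) = √(800.890 + 5975.290) = 82.3 km
W3: √((171.6)² + (109.4)²) = √(29446.560 + 11968.360) = 203.5 km
W4: √((-132.4)² + (-179.8)²) = √(17529.760 + 32328.040) = 223.3 km
W5: √((-53.2)² + (-236.5)²) = √(2830.240 + 55932.250) = 242.4 km
W6: √((-20.7)² + (-41.4)²) = √(428.490 + 1713.960) = 46.3 km
W7: √((89.9)² + (-167.7)²) = √(8082.010 + 28123.290) = 190.3 km
W8: √((-69.1)² + (-124.8)²) = √(4774.810 + 15575.040) = 142.7 km
W9: √((218.8)² + (-155.2)²) = √(47873.440 + 24087.040) = 268.3 km
W10: √((47.9)² + (-171.6)²) = √(2294.410 + 29446.560) = 178.2 km
W11: √((104.1)² + (-138.6)²) = √(10836.810 + 19209.960) = 173.3 km
Threshold 175 km: W6 (46.3 km), W2 (82.3 km), W8 (142.7 km), W11 (173.3 km) are within range.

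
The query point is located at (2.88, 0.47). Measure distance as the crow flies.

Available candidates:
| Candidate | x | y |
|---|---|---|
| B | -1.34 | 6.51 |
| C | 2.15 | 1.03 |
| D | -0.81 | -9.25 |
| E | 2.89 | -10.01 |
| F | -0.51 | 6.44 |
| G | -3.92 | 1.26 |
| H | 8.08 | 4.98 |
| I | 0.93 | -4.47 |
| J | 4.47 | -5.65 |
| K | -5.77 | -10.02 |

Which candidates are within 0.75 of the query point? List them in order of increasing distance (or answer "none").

none

Distances from (2.88, 0.47):
B: √((-4.22)² + (6.04)²) = √(17.8084 + 36.4816) = 7.37
C: √((-0.73)² + (0.56)²) = √(0.5329 + 0.3136) = 0.92
D: √((-3.69)² + (-9.72)²) = √(13.6161 + 94.4784) = 10.40
E: √((0.01)² + (-10.48)²) = √(0.0001 + 109.8304) = 10.48
F: √((-3.39)² + (5.97)²) = √(11.4921 + 35.6409) = 6.87
G: √((-6.80)² + (0.79)²) = √(46.2400 + 0.6241) = 6.85
H: √((5.20)² + (4.51)²) = √(27.0400 + 20.3401) = 6.88
I: √((-1.95)² + (-4.94)²) = √(3.8025 + 24.4036) = 5.31
J: √((1.59)² + (-6.12)²) = √(2.5281 + 37.4544) = 6.32
K: √((-8.65)² + (-10.49)²) = √(74.8225 + 110.0401) = 13.60
Threshold 0.75: none within range.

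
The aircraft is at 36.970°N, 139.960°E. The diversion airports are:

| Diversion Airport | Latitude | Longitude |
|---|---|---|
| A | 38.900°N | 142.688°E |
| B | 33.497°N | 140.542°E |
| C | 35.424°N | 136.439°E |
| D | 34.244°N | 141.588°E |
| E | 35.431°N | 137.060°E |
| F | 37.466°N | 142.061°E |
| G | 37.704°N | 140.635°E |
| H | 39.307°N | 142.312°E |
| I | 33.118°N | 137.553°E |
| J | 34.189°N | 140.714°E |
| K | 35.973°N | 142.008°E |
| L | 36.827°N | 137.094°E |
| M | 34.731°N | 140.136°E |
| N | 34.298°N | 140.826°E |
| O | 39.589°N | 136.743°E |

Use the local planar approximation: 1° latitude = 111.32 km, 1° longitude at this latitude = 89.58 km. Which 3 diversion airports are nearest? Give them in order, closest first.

Distances from 36.970°N, 139.960°E:
A: √((1.930·111.32)² + (2.728·89.58)²) = √(46159.49123 + 59718.76918) = 325.389 km
B: √((-3.473·111.32)² + (0.582·89.58)²) = √(149470.66336 + 2718.11662) = 390.114 km
C: √((-1.546·111.32)² + (-3.521·89.58)²) = √(29618.65782 + 99484.21247) = 359.309 km
D: √((-2.726·111.32)² + (1.628·89.58)²) = √(92086.95198 + 21268.20890) = 336.683 km
E: √((-1.539·111.32)² + (-2.900·89.58)²) = √(29351.04951 + 67486.68752) = 311.188 km
F: √((0.496·111.32)² + (2.101·89.58)²) = √(3048.66530 + 35422.09317) = 196.140 km
G: √((0.734·111.32)² + (0.675·89.58)²) = √(6676.34107 + 3656.19762) = 101.649 km
H: √((2.337·111.32)² + (2.352·89.58)²) = √(67680.54078 + 44391.18629) = 334.771 km
I: √((-3.852·111.32)² + (-2.407·89.58)²) = √(183873.41929 + 46491.57904) = 479.964 km
J: √((-2.781·111.32)² + (0.754·89.58)²) = √(95840.34603 + 4562.10008) = 316.863 km
K: √((-0.997·111.32)² + (2.048·89.58)²) = √(12317.90107 + 33657.51289) = 214.419 km
L: √((-0.143·111.32)² + (-2.866·89.58)²) = √(253.40692 + 65913.51747) = 257.229 km
M: √((-2.239·111.32)² + (0.176·89.58)²) = √(62123.30930 + 248.56928) = 249.744 km
N: √((-2.672·111.32)² + (0.866·89.58)²) = √(88474.74160 + 6018.07922) = 307.397 km
O: √((2.619·111.32)² + (-3.217·89.58)²) = √(84999.69986 + 83047.05535) = 409.935 km
Sorted: G (101.649 km) < F (196.140 km) < K (214.419 km) < M (249.744 km) < L (257.229 km) < …

G, F, K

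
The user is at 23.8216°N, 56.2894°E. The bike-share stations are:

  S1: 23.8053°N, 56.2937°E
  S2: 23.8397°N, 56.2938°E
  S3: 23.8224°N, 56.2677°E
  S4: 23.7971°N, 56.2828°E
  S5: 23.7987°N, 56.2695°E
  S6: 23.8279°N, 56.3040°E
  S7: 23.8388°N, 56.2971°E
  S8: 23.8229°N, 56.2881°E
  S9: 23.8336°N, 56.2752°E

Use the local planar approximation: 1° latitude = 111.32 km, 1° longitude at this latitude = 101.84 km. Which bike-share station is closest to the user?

S8

Distances from 23.8216°N, 56.2894°E:
S1: √((-0.0163·111.32)² + (0.0043·101.84)²) = √(3.292468 + 0.191767) = 1.8666 km
S2: √((0.0181·111.32)² + (0.0044·101.84)²) = √(4.059790 + 0.200790) = 2.0641 km
S3: √((0.0008·111.32)² + (-0.0217·101.84)²) = √(0.007931 + 4.883782) = 2.2117 km
S4: √((-0.0245·111.32)² + (-0.0066·101.84)²) = √(7.438383 + 0.451778) = 2.8089 km
S5: √((-0.0229·111.32)² + (-0.0199·101.84)²) = √(6.498563 + 4.107172) = 3.2566 km
S6: √((0.0063·111.32)² + (0.0146·101.84)²) = √(0.491844 + 2.210765) = 1.6440 km
S7: √((0.0172·111.32)² + (0.0077·101.84)²) = √(3.666091 + 0.614919) = 2.0691 km
S8: √((0.0013·111.32)² + (-0.0013·101.84)²) = √(0.020943 + 0.017528) = 0.1961 km
S9: √((0.0120·111.32)² + (-0.0142·101.84)²) = √(1.784469 + 2.091286) = 1.9687 km
Minimum: S8 at 0.1961 km.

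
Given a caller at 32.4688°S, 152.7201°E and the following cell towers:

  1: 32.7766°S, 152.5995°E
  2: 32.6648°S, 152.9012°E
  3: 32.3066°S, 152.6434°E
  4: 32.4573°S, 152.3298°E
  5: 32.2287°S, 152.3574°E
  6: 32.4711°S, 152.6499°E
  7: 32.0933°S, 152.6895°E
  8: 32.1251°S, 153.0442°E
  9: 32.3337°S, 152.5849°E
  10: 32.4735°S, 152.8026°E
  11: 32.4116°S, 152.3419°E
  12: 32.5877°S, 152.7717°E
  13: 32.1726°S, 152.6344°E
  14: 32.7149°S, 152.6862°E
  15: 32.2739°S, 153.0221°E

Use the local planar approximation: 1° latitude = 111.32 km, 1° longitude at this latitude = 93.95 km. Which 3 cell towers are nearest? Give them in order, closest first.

Distances from 32.4688°S, 152.7201°E:
1: 36.0890 km
2: 27.6685 km
3: 19.4409 km
4: 36.6910 km
5: 43.3074 km
6: 6.6003 km
7: 41.8994 km
8: 48.8982 km
9: 19.6856 km
10: 7.7685 km
11: 36.0979 km
12: 14.0958 km
13: 33.9418 km
14: 27.5804 km
15: 35.7176 km
Sorted: 6 (6.6003 km) < 10 (7.7685 km) < 12 (14.0958 km) < 3 (19.4409 km) < 9 (19.6856 km) < …

6, 10, 12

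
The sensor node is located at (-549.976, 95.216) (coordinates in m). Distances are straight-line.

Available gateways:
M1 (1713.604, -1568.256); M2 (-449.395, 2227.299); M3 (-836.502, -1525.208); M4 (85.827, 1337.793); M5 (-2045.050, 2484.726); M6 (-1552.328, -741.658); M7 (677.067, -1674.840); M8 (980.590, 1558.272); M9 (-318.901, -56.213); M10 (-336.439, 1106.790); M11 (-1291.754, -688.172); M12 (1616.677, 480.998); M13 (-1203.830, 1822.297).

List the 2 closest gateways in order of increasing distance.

M9, M10

Distances from (-549.976, 95.216):
M1: √((2263.580)² + (-1663.472)²) = √(5123794.41640 + 2767139.09478) = 2809.081 m
M2: √((100.581)² + (2132.083)²) = √(10116.53756 + 4545777.91889) = 2134.454 m
M3: √((-286.526)² + (-1620.424)²) = √(82097.14868 + 2625773.93978) = 1645.561 m
M4: √((635.803)² + (1242.577)²) = √(404245.45481 + 1543997.60093) = 1395.795 m
M5: √((-1495.074)² + (2389.510)²) = √(2235246.26548 + 5709758.04010) = 2818.688 m
M6: √((-1002.352)² + (-836.874)²) = √(1004709.53190 + 700358.09188) = 1305.782 m
M7: √((1227.043)² + (-1770.056)²) = √(1505634.52385 + 3133098.24314) = 2153.772 m
M8: √((1530.566)² + (1463.056)²) = √(2342632.28036 + 2140532.85914) = 2117.349 m
M9: √((231.075)² + (-151.429)²) = √(53395.65562 + 22930.74204) = 276.272 m
M10: √((213.537)² + (1011.574)²) = √(45598.05037 + 1023281.95748) = 1033.867 m
M11: √((-741.778)² + (-783.388)²) = √(550234.60128 + 613696.75854) = 1078.857 m
M12: √((2166.653)² + (385.782)²) = √(4694385.22241 + 148827.75152) = 2200.730 m
M13: √((-653.854)² + (1727.081)²) = √(427525.05332 + 2982808.78056) = 1846.709 m
Sorted: M9 (276.272 m) < M10 (1033.867 m) < M11 (1078.857 m) < M6 (1305.782 m) < …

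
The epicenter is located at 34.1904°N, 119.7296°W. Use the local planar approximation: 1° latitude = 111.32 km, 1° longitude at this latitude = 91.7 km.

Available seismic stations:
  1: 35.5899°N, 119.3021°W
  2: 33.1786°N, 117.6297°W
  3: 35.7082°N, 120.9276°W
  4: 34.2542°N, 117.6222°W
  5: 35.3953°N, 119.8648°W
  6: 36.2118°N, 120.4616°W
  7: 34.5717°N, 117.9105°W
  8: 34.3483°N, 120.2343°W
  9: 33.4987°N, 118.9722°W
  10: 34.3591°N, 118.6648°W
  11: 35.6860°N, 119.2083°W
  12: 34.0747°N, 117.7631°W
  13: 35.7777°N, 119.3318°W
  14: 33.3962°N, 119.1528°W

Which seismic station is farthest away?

Distances from 34.1904°N, 119.7296°W:
1: √((1.3995·111.32)² + (0.4275·91.7)²) = √(24271.253203 + 1536.777203) = 160.6488 km
2: √((-1.0118·111.32)² + (2.0999·91.7)²) = √(12686.322443 + 37079.673250) = 223.0829 km
3: √((1.5178·111.32)² + (-1.1980·91.7)²) = √(28547.987131 + 12068.472564) = 201.5353 km
4: √((0.0638·111.32)² + (2.1074·91.7)²) = √(50.441472 + 37345.013672) = 193.3790 km
5: √((1.2049·111.32)² + (-0.1352·91.7)²) = √(17990.714186 + 153.706437) = 134.7012 km
6: √((2.0214·111.32)² + (-0.7320·91.7)²) = √(50635.012095 + 4505.685075) = 234.8206 km
7: √((0.3813·111.32)² + (1.8191·91.7)²) = √(1801.689742 + 27826.066524) = 172.1272 km
8: √((0.1579·111.32)² + (-0.5047·91.7)²) = √(308.965975 + 2141.930035) = 49.5065 km
9: √((-0.6917·111.32)² + (0.7574·91.7)²) = √(5929.006776 + 4823.799775) = 103.6957 km
10: √((0.1687·111.32)² + (1.0648·91.7)²) = √(352.676531 + 9533.991409) = 99.4317 km
11: √((1.4956·111.32)² + (0.5213·91.7)²) = √(27718.984032 + 2285.146886) = 173.2170 km
12: √((-0.1157·111.32)² + (1.9665·91.7)²) = √(165.887290 + 32518.205617) = 180.7874 km
13: √((1.5873·111.32)² + (0.3978·91.7)²) = √(31222.266606 + 1330.663453) = 180.4243 km
14: √((-0.7942·111.32)² + (0.5768·91.7)²) = √(7816.388926 + 2797.622903) = 103.0243 km
Maximum: 6 at 234.8206 km.

6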